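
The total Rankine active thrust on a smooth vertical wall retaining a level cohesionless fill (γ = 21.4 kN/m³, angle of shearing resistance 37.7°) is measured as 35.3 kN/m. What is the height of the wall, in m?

3.70 m

K_a = 0.2411. P_a = ½ K_a γ H² ⇒ H = √(2P_a/(K_a γ)).
H = √(2×35.3/(0.2411×21.4)) = 3.699 m.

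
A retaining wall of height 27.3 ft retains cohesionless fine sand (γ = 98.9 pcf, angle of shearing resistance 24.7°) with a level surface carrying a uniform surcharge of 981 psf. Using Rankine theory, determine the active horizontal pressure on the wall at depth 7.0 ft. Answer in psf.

K_a = (1 − sin φ)/(1 + sin φ) = 0.4106.
σ_v = γz + q = 98.9 × 7.0 + 981 = 1673 psf.
σ_h = K_a σ_v = 0.4106 × 1673 = 687.0 psf.

687 psf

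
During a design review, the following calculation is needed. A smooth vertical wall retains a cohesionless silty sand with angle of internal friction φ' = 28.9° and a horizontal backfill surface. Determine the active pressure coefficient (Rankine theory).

0.348

K_a = (1 − sin φ)/(1 + sin φ) = (1 − sin 28.9°)/(1 + sin 28.9°) = 0.3484.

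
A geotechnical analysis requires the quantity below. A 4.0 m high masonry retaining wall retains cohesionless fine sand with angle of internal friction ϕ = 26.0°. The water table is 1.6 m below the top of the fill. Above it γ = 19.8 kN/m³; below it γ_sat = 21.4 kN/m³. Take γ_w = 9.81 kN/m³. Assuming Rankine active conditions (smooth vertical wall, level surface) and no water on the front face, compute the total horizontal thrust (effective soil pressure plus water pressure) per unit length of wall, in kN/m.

80.9 kN/m

K_a = tan²(45° − φ/2) = 0.3905.
γ' = 21.4 − 9.81 = 11.59 kN/m³. Depth below WT = 2.4 m.
σ'_h at WT = K_a γ d_w = 12.37 kPa; at base = 12.37 + K_a γ' × 2.4 = 23.23 kPa.
P₁ (0–1.6 m) = ½×12.37×1.6 = 9.896. P₂ (1.6–4.0 m) = ½(12.37+23.23)×2.4 = 42.72.
P_w = ½ γ_w h₂² = 0.5×9.81×2.4² = 28.25. Total = 9.896+42.72+28.25 = 80.87 kN/m.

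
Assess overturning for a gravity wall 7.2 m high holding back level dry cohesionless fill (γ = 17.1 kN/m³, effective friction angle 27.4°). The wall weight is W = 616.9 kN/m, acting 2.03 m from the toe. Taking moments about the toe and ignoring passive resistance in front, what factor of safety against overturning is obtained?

K_a = tan²(45° − 27.4°/2) = 0.3697.
P_a = ½K_aγH² = 0.5×0.3697×17.1×7.2² = 163.9 kN/m, acting at H/3 = 2.400 m above the base.
Overturning moment M_o = P_a × H/3 = 163.9 × 2.400 = 393.2.
Resisting moment M_r = W × 2.03 = 616.9 × 2.03 = 1252.
FS_overturning = M_r/M_o = 1252/393.2 = 3.185.

3.18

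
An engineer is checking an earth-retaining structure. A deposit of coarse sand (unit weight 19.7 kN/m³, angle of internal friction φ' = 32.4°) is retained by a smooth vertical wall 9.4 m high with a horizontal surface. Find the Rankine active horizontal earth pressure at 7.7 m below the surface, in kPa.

K_a = (1 − sin φ)/(1 + sin φ) = 0.3022.
σ_h = K_a γ z = 0.3022 × 19.7 × 7.7 = 45.85 kPa.

45.8 kPa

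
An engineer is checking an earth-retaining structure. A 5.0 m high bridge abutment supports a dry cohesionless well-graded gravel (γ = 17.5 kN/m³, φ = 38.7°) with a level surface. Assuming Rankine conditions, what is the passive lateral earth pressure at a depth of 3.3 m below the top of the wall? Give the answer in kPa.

250 kPa

K_p = (1 + sin φ)/(1 − sin φ) = 4.337.
σ_h = K_p γ z = 4.337 × 17.5 × 3.3 = 250.4 kPa.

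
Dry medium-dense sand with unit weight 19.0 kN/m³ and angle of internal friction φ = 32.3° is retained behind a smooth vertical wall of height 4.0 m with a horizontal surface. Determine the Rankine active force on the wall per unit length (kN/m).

K_a = tan²(45° − φ/2) = 0.3035.
P_a = ½ K_a γ H² = 0.5 × 0.3035 × 19.0 × 4.0² = 46.13 kN/m.

46.1 kN/m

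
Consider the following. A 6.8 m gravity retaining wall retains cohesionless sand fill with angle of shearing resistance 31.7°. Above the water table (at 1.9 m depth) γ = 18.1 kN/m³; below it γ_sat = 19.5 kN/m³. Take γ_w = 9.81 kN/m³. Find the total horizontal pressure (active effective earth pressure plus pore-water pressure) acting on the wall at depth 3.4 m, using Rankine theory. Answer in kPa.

29.9 kPa

K_a = (1 − sin φ)/(1 + sin φ) = 0.3111.
γ' = 19.5 − 9.81 = 9.690 kN/m³.
Effective vertical stress at 3.4 m: σ'_v = 18.1×1.9 + 9.690×1.50 = 48.92 kPa.
σ'_h = K_a σ'_v = 0.3111 × 48.92 = 15.22 kPa; u = γ_w × 1.50 = 14.71 kPa.
Total σ_h = 15.22 + 14.71 = 29.93 kPa.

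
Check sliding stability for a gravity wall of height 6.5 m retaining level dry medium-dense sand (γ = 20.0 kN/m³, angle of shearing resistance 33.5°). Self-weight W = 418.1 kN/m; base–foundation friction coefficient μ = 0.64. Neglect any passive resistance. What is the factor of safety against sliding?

K_a = tan²(45° − 33.5°/2) = 0.2887.
P_a = ½K_aγH² = 0.5×0.2887×20.0×6.5² = 122.0 kN/m, acting at H/3 = 2.167 m above the base.
FS_sliding = μW / P_a = 0.64×418.1 / 122.0 = 2.194.

2.19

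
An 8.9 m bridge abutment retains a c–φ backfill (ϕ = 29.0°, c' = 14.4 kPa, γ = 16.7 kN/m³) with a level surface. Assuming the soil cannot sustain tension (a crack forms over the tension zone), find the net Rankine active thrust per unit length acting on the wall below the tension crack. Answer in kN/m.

K_a = 0.3470; √K_a = 0.5890.
Tension-crack depth z_c = 2c/(γ√K_a) = 2×14.4/(16.7×0.5890) = 2.928 m.
σ_a at base = K_a γ H − 2c√K_a = 0.3470×16.7×8.9 − 2×14.4×0.5890 = 34.61 kPa.
P_a = ½ × 34.61 × (H − z_c) = 0.5×34.61×5.972 = 103.3 kN/m.

103 kN/m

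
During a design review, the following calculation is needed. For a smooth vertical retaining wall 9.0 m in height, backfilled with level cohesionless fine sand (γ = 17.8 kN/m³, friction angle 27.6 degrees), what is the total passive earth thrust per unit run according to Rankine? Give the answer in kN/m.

1970 kN/m

K_p = tan²(45° + φ/2) = 2.726.
P_p = ½ K_p γ H² = 0.5 × 2.726 × 17.8 × 9.0² = 1965 kN/m.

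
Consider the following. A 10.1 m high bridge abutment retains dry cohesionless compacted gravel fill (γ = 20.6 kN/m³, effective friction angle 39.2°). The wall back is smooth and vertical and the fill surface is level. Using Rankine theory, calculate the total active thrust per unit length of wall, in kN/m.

237 kN/m

K_a = tan²(45° − φ/2) = 0.2255.
P_a = ½ K_a γ H² = 0.5 × 0.2255 × 20.6 × 10.1² = 236.9 kN/m.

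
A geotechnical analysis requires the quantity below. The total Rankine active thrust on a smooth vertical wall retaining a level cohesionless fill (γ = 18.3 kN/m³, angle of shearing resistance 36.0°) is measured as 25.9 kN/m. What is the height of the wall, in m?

3.30 m

K_a = 0.2596. P_a = ½ K_a γ H² ⇒ H = √(2P_a/(K_a γ)).
H = √(2×25.9/(0.2596×18.3)) = 3.302 m.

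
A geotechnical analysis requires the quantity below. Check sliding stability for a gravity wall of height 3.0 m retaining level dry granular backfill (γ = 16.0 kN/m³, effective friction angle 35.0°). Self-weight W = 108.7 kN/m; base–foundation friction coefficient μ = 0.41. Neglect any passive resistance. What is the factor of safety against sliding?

2.28

K_a = tan²(45° − 35.0°/2) = 0.2710.
P_a = ½K_aγH² = 0.5×0.2710×16.0×3.0² = 19.51 kN/m, acting at H/3 = 1.000 m above the base.
FS_sliding = μW / P_a = 0.41×108.7 / 19.51 = 2.284.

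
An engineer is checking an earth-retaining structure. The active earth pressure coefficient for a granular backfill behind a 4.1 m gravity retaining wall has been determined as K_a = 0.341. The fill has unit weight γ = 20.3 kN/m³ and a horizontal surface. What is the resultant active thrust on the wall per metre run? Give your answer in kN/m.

P = ½ K_a γ H² = 0.5 × 0.341 × 20.3 × 4.1² = 58.18 kN/m.

58.2 kN/m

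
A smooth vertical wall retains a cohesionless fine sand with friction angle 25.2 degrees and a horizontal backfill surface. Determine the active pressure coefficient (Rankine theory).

K_a = tan²(45° − φ/2) = tan²(32.40°) = 0.4027.

0.403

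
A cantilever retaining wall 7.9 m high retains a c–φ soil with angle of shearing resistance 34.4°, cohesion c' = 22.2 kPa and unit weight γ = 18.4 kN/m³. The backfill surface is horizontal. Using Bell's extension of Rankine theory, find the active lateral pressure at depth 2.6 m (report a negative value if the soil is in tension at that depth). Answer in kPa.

K_a = (1 − sin φ)/(1 + sin φ) = 0.2780.
σ_a = K_a γ z − 2c√K_a = 0.2780×18.4×2.6 − 2×22.2×0.5272 = -10.11 kPa.

-10.1 kPa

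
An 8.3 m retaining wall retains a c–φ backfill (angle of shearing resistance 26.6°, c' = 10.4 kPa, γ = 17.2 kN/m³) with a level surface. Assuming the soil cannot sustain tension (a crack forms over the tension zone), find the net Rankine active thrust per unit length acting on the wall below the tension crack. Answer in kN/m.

K_a = 0.3814; √K_a = 0.6176.
Tension-crack depth z_c = 2c/(γ√K_a) = 2×10.4/(17.2×0.6176) = 1.958 m.
σ_a at base = K_a γ H − 2c√K_a = 0.3814×17.2×8.3 − 2×10.4×0.6176 = 41.61 kPa.
P_a = ½ × 41.61 × (H − z_c) = 0.5×41.61×6.342 = 131.9 kN/m.

132 kN/m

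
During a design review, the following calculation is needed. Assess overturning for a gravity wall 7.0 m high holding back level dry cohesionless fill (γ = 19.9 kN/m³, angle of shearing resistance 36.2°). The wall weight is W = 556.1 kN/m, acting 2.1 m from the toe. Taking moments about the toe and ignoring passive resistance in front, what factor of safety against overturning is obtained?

3.99

K_a = tan²(45° − 36.2°/2) = 0.2574.
P_a = ½K_aγH² = 0.5×0.2574×19.9×7.0² = 125.5 kN/m, acting at H/3 = 2.333 m above the base.
Overturning moment M_o = P_a × H/3 = 125.5 × 2.333 = 292.8.
Resisting moment M_r = W × 2.1 = 556.1 × 2.1 = 1168.
FS_overturning = M_r/M_o = 1168/292.8 = 3.988.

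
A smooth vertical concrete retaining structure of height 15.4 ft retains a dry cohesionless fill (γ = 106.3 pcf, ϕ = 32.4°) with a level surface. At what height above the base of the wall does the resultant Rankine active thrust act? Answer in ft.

5.13 ft

K_a = 0.3022.
The pressure distribution is triangular, so the resultant acts at H/3 above the base = 15.4/3 = 5.133 ft.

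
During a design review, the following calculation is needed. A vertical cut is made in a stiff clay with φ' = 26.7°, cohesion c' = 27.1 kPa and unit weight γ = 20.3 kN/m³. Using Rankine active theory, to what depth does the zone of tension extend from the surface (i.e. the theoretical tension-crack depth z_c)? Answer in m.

4.33 m

K_a = tan²(45° − 26.7°/2) = 0.3800; √K_a = 0.6164.
The active pressure is zero where K_a γ z = 2c√K_a, so z_c = 2c/(γ√K_a) = 2×27.1/(20.3×0.6164) = 4.331 m.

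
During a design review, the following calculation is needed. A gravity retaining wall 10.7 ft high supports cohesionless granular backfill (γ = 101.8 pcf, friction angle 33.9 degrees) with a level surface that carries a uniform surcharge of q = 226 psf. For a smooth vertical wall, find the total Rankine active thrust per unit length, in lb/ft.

2340 lb/ft

K_a = tan²(45° − φ/2) = 0.2839.
Soil triangle: ½ K_a γ H² = 0.5×0.2839×101.8×10.7² = 1654 lb/ft.
Surcharge rectangle: K_a q H = 0.2839×226×10.7 = 686.5 lb/ft.
Total = 1654 + 686.5 = 2341 lb/ft.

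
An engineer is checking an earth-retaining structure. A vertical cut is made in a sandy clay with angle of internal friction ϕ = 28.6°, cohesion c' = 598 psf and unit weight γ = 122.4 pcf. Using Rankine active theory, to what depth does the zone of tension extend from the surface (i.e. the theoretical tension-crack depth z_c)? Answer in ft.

16.5 ft

K_a = tan²(45° − 28.6°/2) = 0.3525; √K_a = 0.5938.
The active pressure is zero where K_a γ z = 2c√K_a, so z_c = 2c/(γ√K_a) = 2×598/(122.4×0.5938) = 16.46 ft.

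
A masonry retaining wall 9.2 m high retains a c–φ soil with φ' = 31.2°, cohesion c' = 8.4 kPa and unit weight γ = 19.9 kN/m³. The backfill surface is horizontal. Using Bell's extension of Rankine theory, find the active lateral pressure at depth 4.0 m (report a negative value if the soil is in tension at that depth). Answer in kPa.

15.8 kPa

K_a = (1 − sin φ)/(1 + sin φ) = 0.3175.
σ_a = K_a γ z − 2c√K_a = 0.3175×19.9×4.0 − 2×8.4×0.5635 = 15.81 kPa.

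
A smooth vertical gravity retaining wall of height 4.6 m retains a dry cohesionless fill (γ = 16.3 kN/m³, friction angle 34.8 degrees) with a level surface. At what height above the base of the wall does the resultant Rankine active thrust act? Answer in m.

K_a = 0.2733.
The pressure distribution is triangular, so the resultant acts at H/3 above the base = 4.6/3 = 1.533 m.

1.53 m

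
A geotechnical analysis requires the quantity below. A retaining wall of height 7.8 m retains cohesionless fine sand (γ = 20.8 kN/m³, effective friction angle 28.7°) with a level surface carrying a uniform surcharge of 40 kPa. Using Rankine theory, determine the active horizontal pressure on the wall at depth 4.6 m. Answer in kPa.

47.6 kPa

K_a = (1 − sin φ)/(1 + sin φ) = 0.3511.
σ_v = γz + q = 20.8 × 4.6 + 40 = 135.7 kPa.
σ_h = K_a σ_v = 0.3511 × 135.7 = 47.64 kPa.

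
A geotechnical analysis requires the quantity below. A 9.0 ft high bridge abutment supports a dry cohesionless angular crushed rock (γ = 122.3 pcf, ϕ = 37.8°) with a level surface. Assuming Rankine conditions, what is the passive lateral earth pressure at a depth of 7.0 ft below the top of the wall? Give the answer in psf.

K_p = (1 + sin φ)/(1 − sin φ) = 4.167.
σ_h = K_p γ z = 4.167 × 122.3 × 7.0 = 3567 psf.

3570 psf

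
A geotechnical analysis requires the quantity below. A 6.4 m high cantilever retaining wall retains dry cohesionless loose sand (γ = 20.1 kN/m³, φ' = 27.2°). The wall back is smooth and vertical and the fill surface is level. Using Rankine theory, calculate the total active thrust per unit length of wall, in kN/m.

K_a = tan²(45° − φ/2) = 0.3726.
P_a = ½ K_a γ H² = 0.5 × 0.3726 × 20.1 × 6.4² = 153.4 kN/m.

153 kN/m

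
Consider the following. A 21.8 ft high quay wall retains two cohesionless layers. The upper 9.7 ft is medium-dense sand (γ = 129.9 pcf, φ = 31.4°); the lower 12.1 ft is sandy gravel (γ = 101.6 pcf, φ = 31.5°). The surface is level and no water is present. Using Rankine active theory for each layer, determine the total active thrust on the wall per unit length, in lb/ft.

9040 lb/ft

K_a1 = tan²(45°−31.4°/2) = 0.3149; K_a2 = tan²(45°−31.5°/2) = 0.3136.
Layer 1: σ at base = K_a1 γ₁ h₁ = 396.8 psf; P₁ = ½×396.8×9.7 = 1924.
Layer 2: σ_v at top = γ₁h₁ = 1260; σ_h top = K_a2×1260 = 395.2; σ_h base = K_a2×(1260+101.6×12.1) = 780.7.
P₂ = ½(395.2+780.7)×12.1 = 7114. Total P_a = 1924+7114 = 9039 lb/ft.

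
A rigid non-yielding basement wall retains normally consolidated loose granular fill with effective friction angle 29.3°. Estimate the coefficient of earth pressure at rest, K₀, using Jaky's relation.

K₀ = 1 − sin φ' = 1 − sin 29.3° = 0.5106.

0.511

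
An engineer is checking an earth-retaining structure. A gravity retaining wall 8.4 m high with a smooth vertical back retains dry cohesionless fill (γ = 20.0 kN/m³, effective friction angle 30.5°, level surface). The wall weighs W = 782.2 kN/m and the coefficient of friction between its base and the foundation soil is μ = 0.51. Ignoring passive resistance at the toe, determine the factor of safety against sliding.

1.73

K_a = tan²(45° − 30.5°/2) = 0.3267.
P_a = ½K_aγH² = 0.5×0.3267×20.0×8.4² = 230.5 kN/m, acting at H/3 = 2.800 m above the base.
FS_sliding = μW / P_a = 0.51×782.2 / 230.5 = 1.731.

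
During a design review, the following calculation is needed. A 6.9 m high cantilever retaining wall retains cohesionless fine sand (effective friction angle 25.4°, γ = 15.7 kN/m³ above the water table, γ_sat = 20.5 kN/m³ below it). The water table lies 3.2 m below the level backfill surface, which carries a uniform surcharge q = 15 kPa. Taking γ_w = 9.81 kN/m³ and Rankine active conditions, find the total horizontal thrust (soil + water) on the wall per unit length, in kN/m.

K_a = tan²(45° − φ/2) = 0.3996.
γ' = 20.5 − 9.81 = 10.69 kN/m³. h₂ = H − d_w = 3.7 m.
σ'_h: at surface K_a·q = 5.995; at WT K_a(q+γd_w) = 26.07; at base K_a(q+γd_w+γ'h₂) = 41.88 kPa.
P₁ = ½(5.995+26.07)×3.2 = 51.31; P₂ = ½(26.07+41.88)×3.7 = 125.7; P_w = ½γ_w h₂² = 67.15.
Total = 51.31+125.7+67.15 = 244.2 kN/m.

244 kN/m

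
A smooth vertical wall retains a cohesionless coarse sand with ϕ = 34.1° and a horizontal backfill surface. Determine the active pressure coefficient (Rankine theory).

0.282

K_a = tan²(45° − φ/2) = tan²(27.95°) = 0.2815.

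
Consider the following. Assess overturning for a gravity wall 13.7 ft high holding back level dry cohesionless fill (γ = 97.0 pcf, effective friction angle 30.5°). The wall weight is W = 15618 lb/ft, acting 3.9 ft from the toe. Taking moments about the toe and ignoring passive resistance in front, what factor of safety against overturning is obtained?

4.49

K_a = tan²(45° − 30.5°/2) = 0.3267.
P_a = ½K_aγH² = 0.5×0.3267×97.0×13.7² = 2974 lb/ft, acting at H/3 = 4.567 ft above the base.
Overturning moment M_o = P_a × H/3 = 2974 × 4.567 = 13580.
Resisting moment M_r = W × 3.9 = 15618 × 3.9 = 60910.
FS_overturning = M_r/M_o = 60910/13580 = 4.485.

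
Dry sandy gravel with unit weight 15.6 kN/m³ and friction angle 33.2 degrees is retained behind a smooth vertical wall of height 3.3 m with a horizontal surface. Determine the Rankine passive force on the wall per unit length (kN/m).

K_p = tan²(45° + φ/2) = 3.421.
P_p = ½ K_p γ H² = 0.5 × 3.421 × 15.6 × 3.3² = 290.5 kN/m.

291 kN/m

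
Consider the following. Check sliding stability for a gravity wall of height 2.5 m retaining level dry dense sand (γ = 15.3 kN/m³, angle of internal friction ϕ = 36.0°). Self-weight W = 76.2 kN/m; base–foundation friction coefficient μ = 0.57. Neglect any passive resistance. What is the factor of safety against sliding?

3.50

K_a = tan²(45° − 36.0°/2) = 0.2596.
P_a = ½K_aγH² = 0.5×0.2596×15.3×2.5² = 12.41 kN/m, acting at H/3 = 0.8333 m above the base.
FS_sliding = μW / P_a = 0.57×76.2 / 12.41 = 3.499.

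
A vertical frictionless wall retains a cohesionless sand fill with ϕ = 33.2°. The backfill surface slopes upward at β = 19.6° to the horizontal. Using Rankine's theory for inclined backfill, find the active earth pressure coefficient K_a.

K_a = cos β · (cos β − √(cos²β − cos²φ)) / (cos β + √(cos²β − cos²φ)).
cos β = 0.9421, cos φ = 0.8368, √(cos²β − cos²φ) = 0.4328.
K_a = 0.9421 × (0.9421 − 0.4328)/(0.9421 + 0.4328) = 0.3490.

0.349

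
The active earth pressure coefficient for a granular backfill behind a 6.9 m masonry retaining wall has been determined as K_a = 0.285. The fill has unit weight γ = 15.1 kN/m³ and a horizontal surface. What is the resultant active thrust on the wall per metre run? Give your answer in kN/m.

102 kN/m

P = ½ K_a γ H² = 0.5 × 0.285 × 15.1 × 6.9² = 102.4 kN/m.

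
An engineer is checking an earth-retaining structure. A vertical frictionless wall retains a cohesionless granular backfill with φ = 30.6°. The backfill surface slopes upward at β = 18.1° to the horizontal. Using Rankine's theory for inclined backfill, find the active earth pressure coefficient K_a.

0.384

K_a = cos β · (cos β − √(cos²β − cos²φ)) / (cos β + √(cos²β − cos²φ)).
cos β = 0.9505, cos φ = 0.8607, √(cos²β − cos²φ) = 0.4032.
K_a = 0.9505 × (0.9505 − 0.4032)/(0.9505 + 0.4032) = 0.3843.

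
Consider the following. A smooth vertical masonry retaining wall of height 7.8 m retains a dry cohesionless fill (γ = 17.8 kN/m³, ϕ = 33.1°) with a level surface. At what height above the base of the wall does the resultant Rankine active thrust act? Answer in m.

K_a = 0.2936.
The pressure distribution is triangular, so the resultant acts at H/3 above the base = 7.8/3 = 2.600 m.

2.60 m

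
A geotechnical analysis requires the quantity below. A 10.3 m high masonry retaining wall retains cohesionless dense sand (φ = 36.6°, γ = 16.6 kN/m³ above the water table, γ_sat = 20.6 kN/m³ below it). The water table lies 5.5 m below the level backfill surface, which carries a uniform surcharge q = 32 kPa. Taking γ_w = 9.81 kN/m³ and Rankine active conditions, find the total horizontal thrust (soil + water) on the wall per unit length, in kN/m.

402 kN/m

K_a = tan²(45° − φ/2) = 0.2530.
γ' = 20.6 − 9.81 = 10.79 kN/m³. h₂ = H − d_w = 4.8 m.
σ'_h: at surface K_a·q = 8.095; at WT K_a(q+γd_w) = 31.19; at base K_a(q+γd_w+γ'h₂) = 44.29 kPa.
P₁ = ½(8.095+31.19)×5.5 = 108.0; P₂ = ½(31.19+44.29)×4.8 = 181.2; P_w = ½γ_w h₂² = 113.0.
Total = 108.0+181.2+113.0 = 402.2 kN/m.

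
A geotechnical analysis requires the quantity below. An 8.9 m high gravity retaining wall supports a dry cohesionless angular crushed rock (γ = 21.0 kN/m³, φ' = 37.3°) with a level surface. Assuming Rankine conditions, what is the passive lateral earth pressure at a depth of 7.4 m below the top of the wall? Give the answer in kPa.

633 kPa

K_p = (1 + sin φ)/(1 − sin φ) = 4.076.
σ_h = K_p γ z = 4.076 × 21.0 × 7.4 = 633.4 kPa.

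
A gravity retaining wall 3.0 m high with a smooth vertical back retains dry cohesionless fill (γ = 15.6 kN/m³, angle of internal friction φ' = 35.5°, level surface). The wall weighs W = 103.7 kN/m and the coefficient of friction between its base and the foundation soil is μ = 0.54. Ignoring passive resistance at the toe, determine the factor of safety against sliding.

3.01

K_a = tan²(45° − 35.5°/2) = 0.2653.
P_a = ½K_aγH² = 0.5×0.2653×15.6×3.0² = 18.62 kN/m, acting at H/3 = 1.000 m above the base.
FS_sliding = μW / P_a = 0.54×103.7 / 18.62 = 3.007.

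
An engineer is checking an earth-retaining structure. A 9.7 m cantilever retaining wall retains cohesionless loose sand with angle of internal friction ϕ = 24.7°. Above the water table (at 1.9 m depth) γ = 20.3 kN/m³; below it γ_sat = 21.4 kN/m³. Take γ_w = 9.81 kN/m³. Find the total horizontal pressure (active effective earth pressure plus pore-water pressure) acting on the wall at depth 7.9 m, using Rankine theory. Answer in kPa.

103 kPa

K_a = (1 − sin φ)/(1 + sin φ) = 0.4106.
γ' = 21.4 − 9.81 = 11.59 kN/m³.
Effective vertical stress at 7.9 m: σ'_v = 20.3×1.9 + 11.59×6.00 = 108.1 kPa.
σ'_h = K_a σ'_v = 0.4106 × 108.1 = 44.39 kPa; u = γ_w × 6.00 = 58.86 kPa.
Total σ_h = 44.39 + 58.86 = 103.2 kPa.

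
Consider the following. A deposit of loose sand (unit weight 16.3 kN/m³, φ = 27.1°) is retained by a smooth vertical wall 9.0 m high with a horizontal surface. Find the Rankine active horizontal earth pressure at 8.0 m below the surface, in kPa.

K_a = (1 − sin φ)/(1 + sin φ) = 0.3741.
σ_h = K_a γ z = 0.3741 × 16.3 × 8.0 = 48.78 kPa.

48.8 kPa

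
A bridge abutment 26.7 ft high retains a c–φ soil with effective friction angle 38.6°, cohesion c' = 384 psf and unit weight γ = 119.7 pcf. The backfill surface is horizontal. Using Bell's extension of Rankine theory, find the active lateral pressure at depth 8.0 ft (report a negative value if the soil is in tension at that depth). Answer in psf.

-148 psf

K_a = (1 − sin φ)/(1 + sin φ) = 0.2316.
σ_a = K_a γ z − 2c√K_a = 0.2316×119.7×8.0 − 2×384×0.4813 = -147.8 psf.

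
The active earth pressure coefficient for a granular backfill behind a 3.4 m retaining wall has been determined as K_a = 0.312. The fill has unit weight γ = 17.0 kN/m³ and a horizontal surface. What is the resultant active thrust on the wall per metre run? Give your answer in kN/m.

30.7 kN/m

P = ½ K_a γ H² = 0.5 × 0.312 × 17.0 × 3.4² = 30.66 kN/m.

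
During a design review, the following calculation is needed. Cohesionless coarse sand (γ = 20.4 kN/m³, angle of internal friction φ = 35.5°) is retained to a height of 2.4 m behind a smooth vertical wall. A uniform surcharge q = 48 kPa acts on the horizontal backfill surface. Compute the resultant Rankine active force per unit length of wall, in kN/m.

K_a = tan²(45° − φ/2) = 0.2653.
Soil triangle: ½ K_a γ H² = 0.5×0.2653×20.4×2.4² = 15.58 kN/m.
Surcharge rectangle: K_a q H = 0.2653×48×2.4 = 30.56 kN/m.
Total = 15.58 + 30.56 = 46.14 kN/m.

46.1 kN/m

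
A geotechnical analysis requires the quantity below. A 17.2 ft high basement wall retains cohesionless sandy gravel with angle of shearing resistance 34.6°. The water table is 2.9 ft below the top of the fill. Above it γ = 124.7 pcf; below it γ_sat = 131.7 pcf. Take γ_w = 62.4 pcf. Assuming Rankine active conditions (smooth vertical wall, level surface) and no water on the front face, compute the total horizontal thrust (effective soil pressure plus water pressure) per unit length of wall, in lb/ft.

K_a = tan²(45° − φ/2) = 0.2756.
γ' = 131.7 − 62.4 = 69.30 pcf. Depth below WT = 14.3 ft.
σ'_h at WT = K_a γ d_w = 99.68 psf; at base = 99.68 + K_a γ' × 14.3 = 372.8 psf.
P₁ (0–2.9 ft) = ½×99.68×2.9 = 144.5. P₂ (2.9–17.2 ft) = ½(99.68+372.8)×14.3 = 3378.
P_w = ½ γ_w h₂² = 0.5×62.4×14.3² = 6380. Total = 144.5+3378+6380 = 9903 lb/ft.

9900 lb/ft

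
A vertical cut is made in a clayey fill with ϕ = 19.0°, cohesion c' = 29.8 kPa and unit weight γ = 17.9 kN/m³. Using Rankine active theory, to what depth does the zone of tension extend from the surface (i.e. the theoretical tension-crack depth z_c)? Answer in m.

4.67 m

K_a = tan²(45° − 19.0°/2) = 0.5088; √K_a = 0.7133.
The active pressure is zero where K_a γ z = 2c√K_a, so z_c = 2c/(γ√K_a) = 2×29.8/(17.9×0.7133) = 4.668 m.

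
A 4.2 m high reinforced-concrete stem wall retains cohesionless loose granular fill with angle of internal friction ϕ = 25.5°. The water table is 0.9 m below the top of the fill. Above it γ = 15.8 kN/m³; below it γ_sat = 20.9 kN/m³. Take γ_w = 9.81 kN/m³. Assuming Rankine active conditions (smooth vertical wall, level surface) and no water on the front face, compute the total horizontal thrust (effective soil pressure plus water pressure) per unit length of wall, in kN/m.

98.7 kN/m

K_a = tan²(45° − φ/2) = 0.3981.
γ' = 20.9 − 9.81 = 11.09 kN/m³. Depth below WT = 3.3 m.
σ'_h at WT = K_a γ d_w = 5.661 kPa; at base = 5.661 + K_a γ' × 3.3 = 20.23 kPa.
P₁ (0–0.9 m) = ½×5.661×0.9 = 2.547. P₂ (0.9–4.2 m) = ½(5.661+20.23)×3.3 = 42.72.
P_w = ½ γ_w h₂² = 0.5×9.81×3.3² = 53.42. Total = 2.547+42.72+53.42 = 98.68 kN/m.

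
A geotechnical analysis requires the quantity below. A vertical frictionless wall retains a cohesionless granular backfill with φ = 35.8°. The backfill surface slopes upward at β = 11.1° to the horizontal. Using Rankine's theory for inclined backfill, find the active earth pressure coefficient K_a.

0.274

K_a = cos β · (cos β − √(cos²β − cos²φ)) / (cos β + √(cos²β − cos²φ)).
cos β = 0.9813, cos φ = 0.8111, √(cos²β − cos²φ) = 0.5524.
K_a = 0.9813 × (0.9813 − 0.5524)/(0.9813 + 0.5524) = 0.2744.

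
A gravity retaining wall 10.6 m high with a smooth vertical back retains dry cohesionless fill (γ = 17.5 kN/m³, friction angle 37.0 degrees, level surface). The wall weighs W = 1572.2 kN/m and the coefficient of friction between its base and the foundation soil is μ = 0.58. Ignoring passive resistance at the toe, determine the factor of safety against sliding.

3.73

K_a = tan²(45° − 37.0°/2) = 0.2486.
P_a = ½K_aγH² = 0.5×0.2486×17.5×10.6² = 244.4 kN/m, acting at H/3 = 3.533 m above the base.
FS_sliding = μW / P_a = 0.58×1572.2 / 244.4 = 3.731.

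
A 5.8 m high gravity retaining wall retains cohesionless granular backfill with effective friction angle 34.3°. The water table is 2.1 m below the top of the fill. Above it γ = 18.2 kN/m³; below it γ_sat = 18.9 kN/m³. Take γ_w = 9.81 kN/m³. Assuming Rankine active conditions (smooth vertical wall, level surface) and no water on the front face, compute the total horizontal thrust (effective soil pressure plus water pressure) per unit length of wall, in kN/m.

K_a = tan²(45° − φ/2) = 0.2792.
γ' = 18.9 − 9.81 = 9.090 kN/m³. Depth below WT = 3.7 m.
σ'_h at WT = K_a γ d_w = 10.67 kPa; at base = 10.67 + K_a γ' × 3.7 = 20.06 kPa.
P₁ (0–2.1 m) = ½×10.67×2.1 = 11.20. P₂ (2.1–5.8 m) = ½(10.67+20.06)×3.7 = 56.85.
P_w = ½ γ_w h₂² = 0.5×9.81×3.7² = 67.15. Total = 11.20+56.85+67.15 = 135.2 kN/m.

135 kN/m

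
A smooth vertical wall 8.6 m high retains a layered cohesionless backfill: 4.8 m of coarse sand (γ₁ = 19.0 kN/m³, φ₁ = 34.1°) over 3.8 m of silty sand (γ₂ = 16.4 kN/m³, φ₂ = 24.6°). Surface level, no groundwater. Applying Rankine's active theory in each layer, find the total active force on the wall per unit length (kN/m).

253 kN/m

K_a1 = tan²(45°−34.1°/2) = 0.2815; K_a2 = tan²(45°−24.6°/2) = 0.4121.
Layer 1: σ at base = K_a1 γ₁ h₁ = 25.68 kPa; P₁ = ½×25.68×4.8 = 61.62.
Layer 2: σ_v at top = γ₁h₁ = 91.20; σ_h top = K_a2×91.20 = 37.59; σ_h base = K_a2×(91.20+16.4×3.8) = 63.27.
P₂ = ½(37.59+63.27)×3.8 = 191.6. Total P_a = 61.62+191.6 = 253.3 kN/m.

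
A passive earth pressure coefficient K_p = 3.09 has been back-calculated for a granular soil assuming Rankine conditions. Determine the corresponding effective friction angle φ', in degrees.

30.7°

K_p = (1+sin φ)/(1−sin φ) ⇒ sin φ = (K_p − 1)/(K_p + 1) = 0.5110.
φ = arcsin(0.5110) = 30.73°.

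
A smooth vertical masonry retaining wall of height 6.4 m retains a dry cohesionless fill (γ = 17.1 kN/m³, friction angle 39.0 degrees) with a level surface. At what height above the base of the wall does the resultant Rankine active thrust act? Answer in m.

K_a = 0.2275.
The pressure distribution is triangular, so the resultant acts at H/3 above the base = 6.4/3 = 2.133 m.

2.13 m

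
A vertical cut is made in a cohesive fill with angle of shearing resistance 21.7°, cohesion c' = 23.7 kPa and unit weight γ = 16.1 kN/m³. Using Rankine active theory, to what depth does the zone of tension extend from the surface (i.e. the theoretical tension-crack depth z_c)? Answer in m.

K_a = tan²(45° − 21.7°/2) = 0.4601; √K_a = 0.6783.
The active pressure is zero where K_a γ z = 2c√K_a, so z_c = 2c/(γ√K_a) = 2×23.7/(16.1×0.6783) = 4.340 m.

4.34 m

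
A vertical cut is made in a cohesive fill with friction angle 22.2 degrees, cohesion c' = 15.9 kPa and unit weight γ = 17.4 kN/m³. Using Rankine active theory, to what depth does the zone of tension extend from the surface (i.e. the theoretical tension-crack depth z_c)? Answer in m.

2.72 m

K_a = tan²(45° − 22.2°/2) = 0.4515; √K_a = 0.6720.
The active pressure is zero where K_a γ z = 2c√K_a, so z_c = 2c/(γ√K_a) = 2×15.9/(17.4×0.6720) = 2.720 m.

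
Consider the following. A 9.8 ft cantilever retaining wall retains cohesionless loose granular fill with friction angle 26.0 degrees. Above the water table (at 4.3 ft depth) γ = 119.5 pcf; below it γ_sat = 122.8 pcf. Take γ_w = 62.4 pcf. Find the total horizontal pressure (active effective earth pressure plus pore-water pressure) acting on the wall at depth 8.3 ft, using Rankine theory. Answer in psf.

545 psf

K_a = (1 − sin φ)/(1 + sin φ) = 0.3905.
γ' = 122.8 − 62.4 = 60.40 pcf.
Effective vertical stress at 8.3 ft: σ'_v = 119.5×4.3 + 60.40×4.00 = 755.5 psf.
σ'_h = K_a σ'_v = 0.3905 × 755.5 = 295.0 psf; u = γ_w × 4.00 = 249.6 psf.
Total σ_h = 295.0 + 249.6 = 544.6 psf.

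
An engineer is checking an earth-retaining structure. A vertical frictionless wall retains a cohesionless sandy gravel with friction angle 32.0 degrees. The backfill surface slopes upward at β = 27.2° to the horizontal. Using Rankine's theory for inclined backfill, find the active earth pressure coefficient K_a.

0.477

K_a = cos β · (cos β − √(cos²β − cos²φ)) / (cos β + √(cos²β − cos²φ)).
cos β = 0.8894, cos φ = 0.8480, √(cos²β − cos²φ) = 0.2681.
K_a = 0.8894 × (0.8894 − 0.2681)/(0.8894 + 0.2681) = 0.4774.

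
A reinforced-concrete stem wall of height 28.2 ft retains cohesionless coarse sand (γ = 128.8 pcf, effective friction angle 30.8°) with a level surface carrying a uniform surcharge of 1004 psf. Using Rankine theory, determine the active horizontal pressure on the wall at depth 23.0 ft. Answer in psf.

K_a = (1 − sin φ)/(1 + sin φ) = 0.3227.
σ_v = γz + q = 128.8 × 23.0 + 1004 = 3966 psf.
σ_h = K_a σ_v = 0.3227 × 3966 = 1280 psf.

1280 psf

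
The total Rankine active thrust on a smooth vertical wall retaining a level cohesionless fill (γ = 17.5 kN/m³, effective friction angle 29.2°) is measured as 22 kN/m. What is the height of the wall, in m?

K_a = 0.3442. P_a = ½ K_a γ H² ⇒ H = √(2P_a/(K_a γ)).
H = √(2×22/(0.3442×17.5)) = 2.703 m.

2.70 m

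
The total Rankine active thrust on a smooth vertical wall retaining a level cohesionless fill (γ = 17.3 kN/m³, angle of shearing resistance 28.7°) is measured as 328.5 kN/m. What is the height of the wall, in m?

10.4 m

K_a = 0.3511. P_a = ½ K_a γ H² ⇒ H = √(2P_a/(K_a γ)).
H = √(2×328.5/(0.3511×17.3)) = 10.40 m.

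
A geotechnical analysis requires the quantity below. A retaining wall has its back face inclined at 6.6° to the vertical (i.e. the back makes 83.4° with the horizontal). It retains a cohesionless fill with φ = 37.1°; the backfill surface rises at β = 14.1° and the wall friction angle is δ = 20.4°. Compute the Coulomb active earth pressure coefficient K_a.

K_a = sin²(α+φ) / [sin²α · sin(α−δ) · (1 + √{sin(φ+δ)sin(φ−β) / (sin(α−δ)sin(α+β))})²].
With α = 83.4°, φ = 37.1°, δ = 20.4°, β = 14.1°: K_a = 0.3254.

0.325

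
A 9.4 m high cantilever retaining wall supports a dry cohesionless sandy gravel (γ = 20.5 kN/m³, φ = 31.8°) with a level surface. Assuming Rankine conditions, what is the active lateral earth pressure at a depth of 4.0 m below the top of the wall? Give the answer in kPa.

K_a = (1 − sin φ)/(1 + sin φ) = 0.3098.
σ_h = K_a γ z = 0.3098 × 20.5 × 4.0 = 25.40 kPa.

25.4 kPa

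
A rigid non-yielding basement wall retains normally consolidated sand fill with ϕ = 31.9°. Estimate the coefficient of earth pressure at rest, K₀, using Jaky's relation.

K₀ = 1 − sin φ' = 1 − sin 31.9° = 0.4716.

0.472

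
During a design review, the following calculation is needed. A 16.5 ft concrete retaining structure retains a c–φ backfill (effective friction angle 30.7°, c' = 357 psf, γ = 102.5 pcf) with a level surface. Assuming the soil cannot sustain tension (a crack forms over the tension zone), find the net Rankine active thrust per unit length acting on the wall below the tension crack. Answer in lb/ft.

K_a = 0.3240; √K_a = 0.5692.
Tension-crack depth z_c = 2c/(γ√K_a) = 2×357/(102.5×0.5692) = 12.24 ft.
σ_a at base = K_a γ H − 2c√K_a = 0.3240×102.5×16.5 − 2×357×0.5692 = 141.6 psf.
P_a = ½ × 141.6 × (H − z_c) = 0.5×141.6×4.263 = 301.8 lb/ft.

302 lb/ft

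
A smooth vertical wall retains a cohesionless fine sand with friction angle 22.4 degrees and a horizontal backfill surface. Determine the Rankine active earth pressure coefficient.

K_a = tan²(45° − φ/2) = tan²(33.80°) = 0.4482.

0.448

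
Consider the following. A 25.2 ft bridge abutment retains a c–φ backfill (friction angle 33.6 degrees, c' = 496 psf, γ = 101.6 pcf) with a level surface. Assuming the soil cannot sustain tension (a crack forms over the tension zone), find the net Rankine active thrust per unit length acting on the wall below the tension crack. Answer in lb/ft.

714 lb/ft

K_a = 0.2875; √K_a = 0.5362.
Tension-crack depth z_c = 2c/(γ√K_a) = 2×496/(101.6×0.5362) = 18.21 ft.
σ_a at base = K_a γ H − 2c√K_a = 0.2875×101.6×25.2 − 2×496×0.5362 = 204.2 psf.
P_a = ½ × 204.2 × (H − z_c) = 0.5×204.2×6.991 = 713.7 lb/ft.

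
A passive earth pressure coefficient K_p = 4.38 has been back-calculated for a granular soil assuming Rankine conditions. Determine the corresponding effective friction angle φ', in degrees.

K_p = (1+sin φ)/(1−sin φ) ⇒ sin φ = (K_p − 1)/(K_p + 1) = 0.6283.
φ = arcsin(0.6283) = 38.92°.

38.9°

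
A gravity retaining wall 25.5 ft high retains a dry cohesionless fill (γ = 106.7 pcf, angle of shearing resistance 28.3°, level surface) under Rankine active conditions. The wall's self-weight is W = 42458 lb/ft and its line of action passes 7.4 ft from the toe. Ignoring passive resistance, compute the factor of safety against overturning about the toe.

2.99

K_a = tan²(45° − 28.3°/2) = 0.3568.
P_a = ½K_aγH² = 0.5×0.3568×106.7×25.5² = 12380 lb/ft, acting at H/3 = 8.500 ft above the base.
Overturning moment M_o = P_a × H/3 = 12380 × 8.500 = 105200.
Resisting moment M_r = W × 7.4 = 42458 × 7.4 = 314200.
FS_overturning = M_r/M_o = 314200/105200 = 2.987.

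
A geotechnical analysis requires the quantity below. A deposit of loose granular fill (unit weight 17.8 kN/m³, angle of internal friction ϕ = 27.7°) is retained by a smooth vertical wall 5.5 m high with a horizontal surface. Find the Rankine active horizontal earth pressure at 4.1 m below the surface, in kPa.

K_a = (1 − sin φ)/(1 + sin φ) = 0.3653.
σ_h = K_a γ z = 0.3653 × 17.8 × 4.1 = 26.66 kPa.

26.7 kPa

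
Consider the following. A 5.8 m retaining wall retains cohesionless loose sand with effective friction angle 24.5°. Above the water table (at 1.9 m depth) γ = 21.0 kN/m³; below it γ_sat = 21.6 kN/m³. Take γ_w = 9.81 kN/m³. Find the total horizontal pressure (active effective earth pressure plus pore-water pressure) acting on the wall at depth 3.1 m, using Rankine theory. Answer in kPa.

K_a = (1 − sin φ)/(1 + sin φ) = 0.4137.
γ' = 21.6 − 9.81 = 11.79 kN/m³.
Effective vertical stress at 3.1 m: σ'_v = 21.0×1.9 + 11.79×1.20 = 54.05 kPa.
σ'_h = K_a σ'_v = 0.4137 × 54.05 = 22.36 kPa; u = γ_w × 1.20 = 11.77 kPa.
Total σ_h = 22.36 + 11.77 = 34.13 kPa.

34.1 kPa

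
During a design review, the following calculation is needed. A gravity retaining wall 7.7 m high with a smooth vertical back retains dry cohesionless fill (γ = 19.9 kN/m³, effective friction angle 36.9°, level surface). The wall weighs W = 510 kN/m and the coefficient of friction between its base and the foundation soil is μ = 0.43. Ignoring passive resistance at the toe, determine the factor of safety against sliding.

1.49

K_a = tan²(45° − 36.9°/2) = 0.2497.
P_a = ½K_aγH² = 0.5×0.2497×19.9×7.7² = 147.3 kN/m, acting at H/3 = 2.567 m above the base.
FS_sliding = μW / P_a = 0.43×510 / 147.3 = 1.489.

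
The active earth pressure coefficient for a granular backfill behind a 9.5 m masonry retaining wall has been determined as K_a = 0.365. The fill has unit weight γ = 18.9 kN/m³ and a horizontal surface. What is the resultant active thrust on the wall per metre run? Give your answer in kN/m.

P = ½ K_a γ H² = 0.5 × 0.365 × 18.9 × 9.5² = 311.3 kN/m.

311 kN/m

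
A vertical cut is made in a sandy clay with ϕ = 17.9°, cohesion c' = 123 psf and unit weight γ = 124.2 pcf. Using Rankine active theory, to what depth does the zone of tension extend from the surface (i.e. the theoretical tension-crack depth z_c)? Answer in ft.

K_a = tan²(45° − 17.9°/2) = 0.5298; √K_a = 0.7279.
The active pressure is zero where K_a γ z = 2c√K_a, so z_c = 2c/(γ√K_a) = 2×123/(124.2×0.7279) = 2.721 ft.

2.72 ft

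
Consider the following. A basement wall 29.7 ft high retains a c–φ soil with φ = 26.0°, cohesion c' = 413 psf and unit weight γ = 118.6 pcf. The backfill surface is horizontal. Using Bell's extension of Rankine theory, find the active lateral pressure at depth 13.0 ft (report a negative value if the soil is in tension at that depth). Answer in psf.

K_a = (1 − sin φ)/(1 + sin φ) = 0.3905.
σ_a = K_a γ z − 2c√K_a = 0.3905×118.6×13.0 − 2×413×0.6249 = 85.87 psf.

85.9 psf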